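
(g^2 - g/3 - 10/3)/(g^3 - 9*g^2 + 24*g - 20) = (g + 5/3)/(g^2 - 7*g + 10)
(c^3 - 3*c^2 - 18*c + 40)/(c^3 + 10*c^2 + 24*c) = (c^2 - 7*c + 10)/(c*(c + 6))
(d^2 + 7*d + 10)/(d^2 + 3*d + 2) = (d + 5)/(d + 1)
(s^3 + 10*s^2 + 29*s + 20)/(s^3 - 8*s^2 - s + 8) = (s^2 + 9*s + 20)/(s^2 - 9*s + 8)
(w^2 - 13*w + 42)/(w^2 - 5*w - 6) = (w - 7)/(w + 1)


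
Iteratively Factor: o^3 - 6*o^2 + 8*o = (o)*(o^2 - 6*o + 8) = o*(o - 2)*(o - 4)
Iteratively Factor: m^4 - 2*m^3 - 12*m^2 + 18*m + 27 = (m - 3)*(m^3 + m^2 - 9*m - 9) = (m - 3)^2*(m^2 + 4*m + 3) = (m - 3)^2*(m + 3)*(m + 1)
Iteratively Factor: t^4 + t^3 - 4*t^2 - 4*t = (t)*(t^3 + t^2 - 4*t - 4) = t*(t - 2)*(t^2 + 3*t + 2) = t*(t - 2)*(t + 1)*(t + 2)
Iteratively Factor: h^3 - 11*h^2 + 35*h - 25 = (h - 5)*(h^2 - 6*h + 5) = (h - 5)*(h - 1)*(h - 5)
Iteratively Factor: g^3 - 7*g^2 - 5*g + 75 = (g - 5)*(g^2 - 2*g - 15) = (g - 5)*(g + 3)*(g - 5)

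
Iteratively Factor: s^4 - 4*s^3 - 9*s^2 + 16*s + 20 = (s + 2)*(s^3 - 6*s^2 + 3*s + 10) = (s - 2)*(s + 2)*(s^2 - 4*s - 5) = (s - 5)*(s - 2)*(s + 2)*(s + 1)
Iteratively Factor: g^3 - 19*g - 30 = (g - 5)*(g^2 + 5*g + 6) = (g - 5)*(g + 2)*(g + 3)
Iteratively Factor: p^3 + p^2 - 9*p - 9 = (p + 1)*(p^2 - 9) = (p - 3)*(p + 1)*(p + 3)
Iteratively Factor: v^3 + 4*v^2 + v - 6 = (v - 1)*(v^2 + 5*v + 6) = (v - 1)*(v + 2)*(v + 3)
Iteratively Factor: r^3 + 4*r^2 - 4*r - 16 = (r - 2)*(r^2 + 6*r + 8) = (r - 2)*(r + 2)*(r + 4)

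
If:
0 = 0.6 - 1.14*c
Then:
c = 0.53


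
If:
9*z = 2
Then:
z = 2/9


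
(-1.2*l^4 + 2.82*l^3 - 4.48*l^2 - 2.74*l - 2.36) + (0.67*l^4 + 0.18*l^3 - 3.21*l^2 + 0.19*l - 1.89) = -0.53*l^4 + 3.0*l^3 - 7.69*l^2 - 2.55*l - 4.25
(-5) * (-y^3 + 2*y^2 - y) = 5*y^3 - 10*y^2 + 5*y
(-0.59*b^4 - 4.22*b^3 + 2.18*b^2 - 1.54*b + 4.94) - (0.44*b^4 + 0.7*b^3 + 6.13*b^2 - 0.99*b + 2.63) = -1.03*b^4 - 4.92*b^3 - 3.95*b^2 - 0.55*b + 2.31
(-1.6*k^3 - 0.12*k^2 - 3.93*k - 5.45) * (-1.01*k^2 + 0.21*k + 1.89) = 1.616*k^5 - 0.2148*k^4 + 0.9201*k^3 + 4.4524*k^2 - 8.5722*k - 10.3005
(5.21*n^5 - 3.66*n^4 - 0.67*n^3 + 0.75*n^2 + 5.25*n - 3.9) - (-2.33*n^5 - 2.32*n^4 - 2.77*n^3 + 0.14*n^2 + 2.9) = 7.54*n^5 - 1.34*n^4 + 2.1*n^3 + 0.61*n^2 + 5.25*n - 6.8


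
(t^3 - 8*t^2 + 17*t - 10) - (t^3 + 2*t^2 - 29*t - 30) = -10*t^2 + 46*t + 20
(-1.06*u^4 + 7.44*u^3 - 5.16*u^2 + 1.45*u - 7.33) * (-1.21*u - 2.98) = 1.2826*u^5 - 5.8436*u^4 - 15.9276*u^3 + 13.6223*u^2 + 4.5483*u + 21.8434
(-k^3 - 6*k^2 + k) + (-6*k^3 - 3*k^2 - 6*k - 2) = -7*k^3 - 9*k^2 - 5*k - 2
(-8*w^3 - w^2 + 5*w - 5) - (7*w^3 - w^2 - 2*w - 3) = -15*w^3 + 7*w - 2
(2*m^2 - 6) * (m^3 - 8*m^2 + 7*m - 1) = 2*m^5 - 16*m^4 + 8*m^3 + 46*m^2 - 42*m + 6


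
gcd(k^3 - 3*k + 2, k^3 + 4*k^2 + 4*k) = k + 2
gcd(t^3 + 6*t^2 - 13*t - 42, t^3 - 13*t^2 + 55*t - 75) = t - 3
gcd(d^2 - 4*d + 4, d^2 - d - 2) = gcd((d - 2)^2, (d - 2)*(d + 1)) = d - 2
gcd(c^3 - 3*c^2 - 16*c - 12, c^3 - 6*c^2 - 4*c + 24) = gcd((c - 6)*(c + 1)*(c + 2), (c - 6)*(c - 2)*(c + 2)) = c^2 - 4*c - 12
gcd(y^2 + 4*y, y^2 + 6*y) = y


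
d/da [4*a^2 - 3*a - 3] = 8*a - 3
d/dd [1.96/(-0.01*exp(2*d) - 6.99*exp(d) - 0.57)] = (0.0392*exp(d) + 13.7004)*exp(d)/(0.01*exp(2*d) + 6.99*exp(d) + 0.57)^2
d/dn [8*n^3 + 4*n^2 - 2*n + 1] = 24*n^2 + 8*n - 2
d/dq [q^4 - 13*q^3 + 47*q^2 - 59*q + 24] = 4*q^3 - 39*q^2 + 94*q - 59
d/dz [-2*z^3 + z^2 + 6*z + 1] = -6*z^2 + 2*z + 6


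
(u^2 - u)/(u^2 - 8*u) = (u - 1)/(u - 8)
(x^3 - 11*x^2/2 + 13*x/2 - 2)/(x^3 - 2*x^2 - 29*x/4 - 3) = 2*(2*x^2 - 3*x + 1)/(4*x^2 + 8*x + 3)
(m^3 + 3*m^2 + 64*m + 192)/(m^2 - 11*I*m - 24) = (m^2 + m*(3 + 8*I) + 24*I)/(m - 3*I)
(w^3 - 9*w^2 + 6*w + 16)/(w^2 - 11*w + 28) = (w^3 - 9*w^2 + 6*w + 16)/(w^2 - 11*w + 28)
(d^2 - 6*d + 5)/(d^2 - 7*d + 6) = (d - 5)/(d - 6)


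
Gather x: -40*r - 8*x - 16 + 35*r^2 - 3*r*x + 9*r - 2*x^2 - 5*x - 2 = 35*r^2 - 31*r - 2*x^2 + x*(-3*r - 13) - 18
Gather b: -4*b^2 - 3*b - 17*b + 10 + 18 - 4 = -4*b^2 - 20*b + 24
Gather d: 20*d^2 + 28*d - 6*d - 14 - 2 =20*d^2 + 22*d - 16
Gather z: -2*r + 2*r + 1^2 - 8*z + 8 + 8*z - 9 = 0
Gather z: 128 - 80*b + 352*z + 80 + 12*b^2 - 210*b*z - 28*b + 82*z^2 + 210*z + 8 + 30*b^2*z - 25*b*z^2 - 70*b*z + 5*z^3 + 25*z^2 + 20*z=12*b^2 - 108*b + 5*z^3 + z^2*(107 - 25*b) + z*(30*b^2 - 280*b + 582) + 216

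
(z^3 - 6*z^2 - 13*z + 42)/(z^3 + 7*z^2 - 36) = (z - 7)/(z + 6)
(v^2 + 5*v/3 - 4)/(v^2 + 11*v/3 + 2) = (3*v - 4)/(3*v + 2)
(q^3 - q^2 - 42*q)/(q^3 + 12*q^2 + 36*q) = (q - 7)/(q + 6)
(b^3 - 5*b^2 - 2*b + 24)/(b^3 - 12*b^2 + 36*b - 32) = (b^3 - 5*b^2 - 2*b + 24)/(b^3 - 12*b^2 + 36*b - 32)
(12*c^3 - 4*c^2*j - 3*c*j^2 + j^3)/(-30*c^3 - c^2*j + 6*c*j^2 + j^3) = (-6*c^2 - c*j + j^2)/(15*c^2 + 8*c*j + j^2)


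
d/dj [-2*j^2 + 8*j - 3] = 8 - 4*j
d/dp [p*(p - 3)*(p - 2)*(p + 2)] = 4*p^3 - 9*p^2 - 8*p + 12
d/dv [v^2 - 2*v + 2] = 2*v - 2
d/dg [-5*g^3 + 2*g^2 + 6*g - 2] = -15*g^2 + 4*g + 6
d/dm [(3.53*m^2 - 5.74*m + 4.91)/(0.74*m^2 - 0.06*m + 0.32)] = (4.0358*m^2 - 5.0076*m - 1.5422)/(0.5476*m^4 - 0.0888*m^3 + 0.4772*m^2 - 0.0384*m + 0.1024)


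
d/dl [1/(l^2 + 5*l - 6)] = (-2*l - 5)/(l^2 + 5*l - 6)^2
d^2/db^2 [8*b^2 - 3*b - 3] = 16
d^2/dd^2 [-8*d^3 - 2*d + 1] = -48*d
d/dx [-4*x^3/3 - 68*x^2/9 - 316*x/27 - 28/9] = -4*x^2 - 136*x/9 - 316/27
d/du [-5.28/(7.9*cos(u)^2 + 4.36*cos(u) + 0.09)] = -(83.424*cos(u) + 23.0208)*sin(u)/(7.9*cos(u)^2 + 4.36*cos(u) + 0.09)^2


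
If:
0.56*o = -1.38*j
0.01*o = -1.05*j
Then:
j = 0.00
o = 0.00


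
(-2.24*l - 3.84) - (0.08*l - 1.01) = -2.32*l - 2.83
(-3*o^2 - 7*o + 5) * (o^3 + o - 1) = -3*o^5 - 7*o^4 + 2*o^3 - 4*o^2 + 12*o - 5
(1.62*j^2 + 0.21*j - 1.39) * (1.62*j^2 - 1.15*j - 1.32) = 2.6244*j^4 - 1.5228*j^3 - 4.6317*j^2 + 1.3213*j + 1.8348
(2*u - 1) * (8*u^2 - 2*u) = 16*u^3 - 12*u^2 + 2*u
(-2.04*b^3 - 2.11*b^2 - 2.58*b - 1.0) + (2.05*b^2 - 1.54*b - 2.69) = -2.04*b^3 - 0.0600000000000001*b^2 - 4.12*b - 3.69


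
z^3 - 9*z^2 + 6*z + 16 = (z - 8)*(z - 2)*(z + 1)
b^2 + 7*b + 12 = (b + 3)*(b + 4)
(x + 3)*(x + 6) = x^2 + 9*x + 18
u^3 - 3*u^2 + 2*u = u*(u - 2)*(u - 1)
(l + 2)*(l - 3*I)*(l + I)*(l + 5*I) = l^4 + 2*l^3 + 3*I*l^3 + 13*l^2 + 6*I*l^2 + 26*l + 15*I*l + 30*I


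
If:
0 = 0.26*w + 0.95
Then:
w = -3.65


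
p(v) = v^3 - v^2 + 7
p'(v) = 3*v^2 - 2*v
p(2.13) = 12.13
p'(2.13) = 9.35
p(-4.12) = -79.91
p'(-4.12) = 59.16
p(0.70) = 6.85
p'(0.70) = 0.07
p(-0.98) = 5.10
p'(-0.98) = 4.84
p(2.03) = 11.24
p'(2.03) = 8.30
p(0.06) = 7.00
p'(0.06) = -0.11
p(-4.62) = -112.96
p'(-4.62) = 73.27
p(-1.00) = 5.00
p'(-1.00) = 5.00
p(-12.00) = -1865.00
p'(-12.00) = 456.00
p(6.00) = 187.00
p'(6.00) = 96.00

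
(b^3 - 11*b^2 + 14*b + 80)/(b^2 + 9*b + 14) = (b^2 - 13*b + 40)/(b + 7)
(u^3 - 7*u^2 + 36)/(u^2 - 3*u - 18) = (u^2 - u - 6)/(u + 3)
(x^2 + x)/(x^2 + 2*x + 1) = x/(x + 1)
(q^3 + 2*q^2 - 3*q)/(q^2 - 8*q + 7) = q*(q + 3)/(q - 7)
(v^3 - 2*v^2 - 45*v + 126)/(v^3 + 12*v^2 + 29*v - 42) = (v^2 - 9*v + 18)/(v^2 + 5*v - 6)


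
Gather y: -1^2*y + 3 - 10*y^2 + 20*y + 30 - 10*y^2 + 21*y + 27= -20*y^2 + 40*y + 60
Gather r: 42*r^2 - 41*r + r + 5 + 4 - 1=42*r^2 - 40*r + 8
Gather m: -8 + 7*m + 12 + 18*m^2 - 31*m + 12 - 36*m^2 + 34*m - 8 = -18*m^2 + 10*m + 8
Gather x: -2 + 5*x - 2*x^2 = -2*x^2 + 5*x - 2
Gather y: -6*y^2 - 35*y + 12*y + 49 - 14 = -6*y^2 - 23*y + 35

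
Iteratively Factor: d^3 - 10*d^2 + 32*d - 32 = (d - 4)*(d^2 - 6*d + 8) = (d - 4)*(d - 2)*(d - 4)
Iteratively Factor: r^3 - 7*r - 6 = (r + 1)*(r^2 - r - 6) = (r - 3)*(r + 1)*(r + 2)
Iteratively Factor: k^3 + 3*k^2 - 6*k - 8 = (k - 2)*(k^2 + 5*k + 4) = (k - 2)*(k + 1)*(k + 4)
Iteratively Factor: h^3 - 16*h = (h)*(h^2 - 16) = h*(h + 4)*(h - 4)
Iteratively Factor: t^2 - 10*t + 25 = (t - 5)*(t - 5)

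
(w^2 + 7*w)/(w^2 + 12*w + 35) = w/(w + 5)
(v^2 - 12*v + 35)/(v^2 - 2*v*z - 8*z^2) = (-v^2 + 12*v - 35)/(-v^2 + 2*v*z + 8*z^2)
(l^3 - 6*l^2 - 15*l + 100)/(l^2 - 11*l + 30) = (l^2 - l - 20)/(l - 6)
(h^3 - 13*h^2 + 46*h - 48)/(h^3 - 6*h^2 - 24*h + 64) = (h - 3)/(h + 4)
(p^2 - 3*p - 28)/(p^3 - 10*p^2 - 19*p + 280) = (p + 4)/(p^2 - 3*p - 40)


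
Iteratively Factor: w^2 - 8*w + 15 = (w - 3)*(w - 5)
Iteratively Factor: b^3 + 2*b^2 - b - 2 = (b + 1)*(b^2 + b - 2) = (b + 1)*(b + 2)*(b - 1)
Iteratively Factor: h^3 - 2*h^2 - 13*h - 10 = (h + 1)*(h^2 - 3*h - 10) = (h - 5)*(h + 1)*(h + 2)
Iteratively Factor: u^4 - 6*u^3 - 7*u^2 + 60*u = (u + 3)*(u^3 - 9*u^2 + 20*u) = u*(u + 3)*(u^2 - 9*u + 20) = u*(u - 4)*(u + 3)*(u - 5)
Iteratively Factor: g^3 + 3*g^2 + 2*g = (g + 1)*(g^2 + 2*g) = g*(g + 1)*(g + 2)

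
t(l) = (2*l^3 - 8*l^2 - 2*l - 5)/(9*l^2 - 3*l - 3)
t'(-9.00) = 0.22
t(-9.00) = -2.78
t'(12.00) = 0.23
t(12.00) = 1.81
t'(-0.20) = -8.53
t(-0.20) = 2.42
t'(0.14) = 1.02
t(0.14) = 1.67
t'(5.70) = 0.25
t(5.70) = 0.35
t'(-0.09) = -3.00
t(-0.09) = 1.84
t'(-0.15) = -5.28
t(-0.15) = 2.08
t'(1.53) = 1.73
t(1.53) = -1.46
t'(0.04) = -0.36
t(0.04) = 1.64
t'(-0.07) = -2.46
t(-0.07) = 1.78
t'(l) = (3 - 18*l)*(2*l^3 - 8*l^2 - 2*l - 5)/(9*l^2 - 3*l - 3)^2 + (6*l^2 - 16*l - 2)/(9*l^2 - 3*l - 3) = (6*l^4 - 4*l^3 + 8*l^2 + 46*l - 3)/(3*(9*l^4 - 6*l^3 - 5*l^2 + 2*l + 1))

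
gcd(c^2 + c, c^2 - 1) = c + 1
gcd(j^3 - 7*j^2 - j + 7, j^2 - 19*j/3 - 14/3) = j - 7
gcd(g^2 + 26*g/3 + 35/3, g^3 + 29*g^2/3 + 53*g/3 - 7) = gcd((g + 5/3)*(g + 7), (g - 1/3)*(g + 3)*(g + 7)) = g + 7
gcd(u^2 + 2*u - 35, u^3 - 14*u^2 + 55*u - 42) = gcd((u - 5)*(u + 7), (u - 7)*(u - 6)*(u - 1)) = 1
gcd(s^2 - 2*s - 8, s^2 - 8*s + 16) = s - 4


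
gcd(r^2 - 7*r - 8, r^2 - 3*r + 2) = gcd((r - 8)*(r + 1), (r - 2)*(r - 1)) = 1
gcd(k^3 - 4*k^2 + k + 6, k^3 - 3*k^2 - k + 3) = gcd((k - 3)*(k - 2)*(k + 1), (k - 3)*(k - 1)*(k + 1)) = k^2 - 2*k - 3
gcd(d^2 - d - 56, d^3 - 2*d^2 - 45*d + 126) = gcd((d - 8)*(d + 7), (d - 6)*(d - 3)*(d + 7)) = d + 7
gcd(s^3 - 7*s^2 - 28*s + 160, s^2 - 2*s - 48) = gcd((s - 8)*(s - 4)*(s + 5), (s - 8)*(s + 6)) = s - 8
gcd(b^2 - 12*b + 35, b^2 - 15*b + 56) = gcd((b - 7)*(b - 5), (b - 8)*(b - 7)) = b - 7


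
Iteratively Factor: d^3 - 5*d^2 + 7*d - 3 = (d - 1)*(d^2 - 4*d + 3) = (d - 1)^2*(d - 3)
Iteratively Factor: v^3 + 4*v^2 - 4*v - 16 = (v - 2)*(v^2 + 6*v + 8) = (v - 2)*(v + 2)*(v + 4)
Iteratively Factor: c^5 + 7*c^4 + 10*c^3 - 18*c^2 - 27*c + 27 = (c + 3)*(c^4 + 4*c^3 - 2*c^2 - 12*c + 9) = (c - 1)*(c + 3)*(c^3 + 5*c^2 + 3*c - 9) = (c - 1)^2*(c + 3)*(c^2 + 6*c + 9) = (c - 1)^2*(c + 3)^2*(c + 3)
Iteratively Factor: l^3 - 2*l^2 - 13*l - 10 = (l - 5)*(l^2 + 3*l + 2) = (l - 5)*(l + 2)*(l + 1)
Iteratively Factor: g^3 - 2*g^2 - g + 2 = (g - 1)*(g^2 - g - 2) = (g - 2)*(g - 1)*(g + 1)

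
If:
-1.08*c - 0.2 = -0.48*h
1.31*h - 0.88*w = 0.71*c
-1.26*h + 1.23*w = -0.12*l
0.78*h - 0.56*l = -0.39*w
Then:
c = -0.41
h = -0.50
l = -0.99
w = -0.42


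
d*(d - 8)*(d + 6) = d^3 - 2*d^2 - 48*d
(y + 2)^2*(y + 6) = y^3 + 10*y^2 + 28*y + 24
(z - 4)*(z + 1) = z^2 - 3*z - 4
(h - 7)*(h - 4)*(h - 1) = h^3 - 12*h^2 + 39*h - 28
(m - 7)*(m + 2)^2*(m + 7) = m^4 + 4*m^3 - 45*m^2 - 196*m - 196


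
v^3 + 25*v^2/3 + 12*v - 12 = (v - 2/3)*(v + 3)*(v + 6)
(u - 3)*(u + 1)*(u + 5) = u^3 + 3*u^2 - 13*u - 15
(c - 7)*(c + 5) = c^2 - 2*c - 35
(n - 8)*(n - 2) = n^2 - 10*n + 16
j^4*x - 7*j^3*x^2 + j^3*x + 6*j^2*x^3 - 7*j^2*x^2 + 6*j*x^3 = j*(j - 6*x)*(j - x)*(j*x + x)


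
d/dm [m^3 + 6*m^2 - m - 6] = 3*m^2 + 12*m - 1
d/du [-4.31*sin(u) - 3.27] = -4.31*cos(u)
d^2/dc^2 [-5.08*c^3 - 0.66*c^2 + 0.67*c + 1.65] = -30.48*c - 1.32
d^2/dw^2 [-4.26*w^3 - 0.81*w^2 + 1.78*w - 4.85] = -25.56*w - 1.62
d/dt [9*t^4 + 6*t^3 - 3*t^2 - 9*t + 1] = 36*t^3 + 18*t^2 - 6*t - 9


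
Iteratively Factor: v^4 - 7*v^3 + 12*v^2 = (v - 4)*(v^3 - 3*v^2) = v*(v - 4)*(v^2 - 3*v) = v*(v - 4)*(v - 3)*(v)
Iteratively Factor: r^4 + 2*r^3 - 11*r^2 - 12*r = (r + 1)*(r^3 + r^2 - 12*r) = r*(r + 1)*(r^2 + r - 12) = r*(r + 1)*(r + 4)*(r - 3)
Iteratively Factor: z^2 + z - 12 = (z - 3)*(z + 4)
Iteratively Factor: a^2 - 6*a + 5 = (a - 5)*(a - 1)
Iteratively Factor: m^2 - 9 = (m - 3)*(m + 3)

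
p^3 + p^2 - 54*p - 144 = (p - 8)*(p + 3)*(p + 6)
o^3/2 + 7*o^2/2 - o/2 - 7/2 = (o/2 + 1/2)*(o - 1)*(o + 7)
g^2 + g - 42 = (g - 6)*(g + 7)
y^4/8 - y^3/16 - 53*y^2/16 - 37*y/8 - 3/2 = (y/4 + 1/4)*(y/2 + 1/4)*(y - 6)*(y + 4)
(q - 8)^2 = q^2 - 16*q + 64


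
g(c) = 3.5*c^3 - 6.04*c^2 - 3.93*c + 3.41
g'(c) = 10.5*c^2 - 12.08*c - 3.93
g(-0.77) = 1.26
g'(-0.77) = 11.60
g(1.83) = -2.56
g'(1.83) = 9.13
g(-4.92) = -540.30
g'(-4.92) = 309.67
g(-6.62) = -1250.68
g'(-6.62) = 536.20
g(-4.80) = -503.96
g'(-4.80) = 295.97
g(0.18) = 2.53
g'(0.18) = -5.76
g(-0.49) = 3.47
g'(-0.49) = 4.51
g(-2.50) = -79.20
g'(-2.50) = 91.90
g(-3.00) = -133.66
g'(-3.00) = 126.81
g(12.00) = 5134.49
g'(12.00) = 1363.11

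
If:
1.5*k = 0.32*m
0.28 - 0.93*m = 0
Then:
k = 0.06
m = 0.30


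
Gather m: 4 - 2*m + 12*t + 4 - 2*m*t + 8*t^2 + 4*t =m*(-2*t - 2) + 8*t^2 + 16*t + 8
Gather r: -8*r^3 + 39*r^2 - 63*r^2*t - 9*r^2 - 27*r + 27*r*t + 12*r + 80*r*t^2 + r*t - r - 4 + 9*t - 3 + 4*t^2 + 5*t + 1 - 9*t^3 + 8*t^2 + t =-8*r^3 + r^2*(30 - 63*t) + r*(80*t^2 + 28*t - 16) - 9*t^3 + 12*t^2 + 15*t - 6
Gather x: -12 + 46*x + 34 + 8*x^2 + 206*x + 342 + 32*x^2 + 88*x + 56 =40*x^2 + 340*x + 420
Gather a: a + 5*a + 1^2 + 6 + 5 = 6*a + 12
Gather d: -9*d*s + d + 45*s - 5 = d*(1 - 9*s) + 45*s - 5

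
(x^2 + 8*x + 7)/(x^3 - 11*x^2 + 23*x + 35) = (x + 7)/(x^2 - 12*x + 35)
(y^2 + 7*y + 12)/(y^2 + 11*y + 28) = (y + 3)/(y + 7)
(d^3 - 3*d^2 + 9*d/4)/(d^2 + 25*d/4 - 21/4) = d*(4*d^2 - 12*d + 9)/(4*d^2 + 25*d - 21)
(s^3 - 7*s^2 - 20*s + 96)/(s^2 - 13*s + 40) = (s^2 + s - 12)/(s - 5)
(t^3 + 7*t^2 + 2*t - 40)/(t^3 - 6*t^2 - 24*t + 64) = (t + 5)/(t - 8)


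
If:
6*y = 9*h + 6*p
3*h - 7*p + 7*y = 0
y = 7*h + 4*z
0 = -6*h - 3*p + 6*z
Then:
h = 0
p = 0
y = 0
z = 0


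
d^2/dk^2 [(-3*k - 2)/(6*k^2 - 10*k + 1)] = 4*(9*(3*k - 1)*(6*k^2 - 10*k + 1) - 2*(3*k + 2)*(6*k - 5)^2)/(6*k^2 - 10*k + 1)^3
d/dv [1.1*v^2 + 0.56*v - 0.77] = 2.2*v + 0.56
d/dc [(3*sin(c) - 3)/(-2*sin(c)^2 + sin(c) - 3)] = -6*(2*sin(c) + cos(c)^2)*cos(c)/(sin(c) + cos(2*c) - 4)^2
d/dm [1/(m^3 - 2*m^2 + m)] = (1 - 3*m)/(m^2*(m^3 - 3*m^2 + 3*m - 1))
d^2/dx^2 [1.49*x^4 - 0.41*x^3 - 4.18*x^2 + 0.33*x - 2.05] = 17.88*x^2 - 2.46*x - 8.36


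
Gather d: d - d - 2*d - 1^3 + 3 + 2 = 4 - 2*d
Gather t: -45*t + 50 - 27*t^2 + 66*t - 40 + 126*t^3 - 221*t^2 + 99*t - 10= 126*t^3 - 248*t^2 + 120*t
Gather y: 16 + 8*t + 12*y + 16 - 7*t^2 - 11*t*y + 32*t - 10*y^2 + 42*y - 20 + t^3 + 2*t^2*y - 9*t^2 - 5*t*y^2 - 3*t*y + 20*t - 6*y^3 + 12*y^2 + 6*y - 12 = t^3 - 16*t^2 + 60*t - 6*y^3 + y^2*(2 - 5*t) + y*(2*t^2 - 14*t + 60)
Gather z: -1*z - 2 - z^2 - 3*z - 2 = -z^2 - 4*z - 4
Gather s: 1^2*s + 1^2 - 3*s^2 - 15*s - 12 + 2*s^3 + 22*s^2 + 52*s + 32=2*s^3 + 19*s^2 + 38*s + 21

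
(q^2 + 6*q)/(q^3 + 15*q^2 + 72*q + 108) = q/(q^2 + 9*q + 18)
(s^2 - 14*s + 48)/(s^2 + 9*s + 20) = (s^2 - 14*s + 48)/(s^2 + 9*s + 20)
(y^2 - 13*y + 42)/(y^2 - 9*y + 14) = (y - 6)/(y - 2)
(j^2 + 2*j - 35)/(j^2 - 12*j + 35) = (j + 7)/(j - 7)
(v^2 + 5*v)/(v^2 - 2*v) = (v + 5)/(v - 2)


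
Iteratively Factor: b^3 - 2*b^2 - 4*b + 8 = (b - 2)*(b^2 - 4) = (b - 2)*(b + 2)*(b - 2)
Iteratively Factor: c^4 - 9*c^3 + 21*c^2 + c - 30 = (c - 5)*(c^3 - 4*c^2 + c + 6) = (c - 5)*(c + 1)*(c^2 - 5*c + 6) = (c - 5)*(c - 3)*(c + 1)*(c - 2)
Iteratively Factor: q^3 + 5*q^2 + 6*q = (q + 3)*(q^2 + 2*q) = (q + 2)*(q + 3)*(q)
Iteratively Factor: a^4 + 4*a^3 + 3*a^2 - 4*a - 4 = (a - 1)*(a^3 + 5*a^2 + 8*a + 4) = (a - 1)*(a + 2)*(a^2 + 3*a + 2) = (a - 1)*(a + 1)*(a + 2)*(a + 2)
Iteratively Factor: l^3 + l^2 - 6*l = (l + 3)*(l^2 - 2*l) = l*(l + 3)*(l - 2)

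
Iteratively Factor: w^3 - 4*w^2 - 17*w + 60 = (w - 3)*(w^2 - w - 20) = (w - 3)*(w + 4)*(w - 5)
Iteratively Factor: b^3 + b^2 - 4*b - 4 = (b + 2)*(b^2 - b - 2) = (b - 2)*(b + 2)*(b + 1)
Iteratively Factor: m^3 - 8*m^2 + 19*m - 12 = (m - 4)*(m^2 - 4*m + 3) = (m - 4)*(m - 3)*(m - 1)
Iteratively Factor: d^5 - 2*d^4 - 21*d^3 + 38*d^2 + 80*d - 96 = (d - 3)*(d^4 + d^3 - 18*d^2 - 16*d + 32) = (d - 3)*(d + 2)*(d^3 - d^2 - 16*d + 16) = (d - 3)*(d - 1)*(d + 2)*(d^2 - 16) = (d - 3)*(d - 1)*(d + 2)*(d + 4)*(d - 4)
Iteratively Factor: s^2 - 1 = (s + 1)*(s - 1)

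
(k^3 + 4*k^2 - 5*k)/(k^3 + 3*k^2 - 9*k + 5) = k/(k - 1)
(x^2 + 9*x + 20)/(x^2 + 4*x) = (x + 5)/x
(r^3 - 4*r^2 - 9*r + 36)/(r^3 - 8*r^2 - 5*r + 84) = (r - 3)/(r - 7)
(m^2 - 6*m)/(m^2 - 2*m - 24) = m/(m + 4)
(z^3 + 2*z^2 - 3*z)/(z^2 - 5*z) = (z^2 + 2*z - 3)/(z - 5)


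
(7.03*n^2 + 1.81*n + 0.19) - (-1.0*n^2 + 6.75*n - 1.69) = 8.03*n^2 - 4.94*n + 1.88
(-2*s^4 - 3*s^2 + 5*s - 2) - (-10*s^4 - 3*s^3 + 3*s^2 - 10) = 8*s^4 + 3*s^3 - 6*s^2 + 5*s + 8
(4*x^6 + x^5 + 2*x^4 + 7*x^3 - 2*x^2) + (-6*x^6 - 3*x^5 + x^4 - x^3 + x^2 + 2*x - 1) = -2*x^6 - 2*x^5 + 3*x^4 + 6*x^3 - x^2 + 2*x - 1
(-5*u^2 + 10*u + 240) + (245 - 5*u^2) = -10*u^2 + 10*u + 485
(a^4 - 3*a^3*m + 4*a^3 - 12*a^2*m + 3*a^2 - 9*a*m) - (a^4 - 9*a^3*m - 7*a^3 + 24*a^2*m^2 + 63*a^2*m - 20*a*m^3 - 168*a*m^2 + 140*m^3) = 6*a^3*m + 11*a^3 - 24*a^2*m^2 - 75*a^2*m + 3*a^2 + 20*a*m^3 + 168*a*m^2 - 9*a*m - 140*m^3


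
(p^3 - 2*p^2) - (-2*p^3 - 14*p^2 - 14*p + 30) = 3*p^3 + 12*p^2 + 14*p - 30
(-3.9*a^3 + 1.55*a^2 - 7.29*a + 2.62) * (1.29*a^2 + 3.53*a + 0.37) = -5.031*a^5 - 11.7675*a^4 - 5.3756*a^3 - 21.7804*a^2 + 6.5513*a + 0.9694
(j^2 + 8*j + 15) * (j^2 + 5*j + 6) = j^4 + 13*j^3 + 61*j^2 + 123*j + 90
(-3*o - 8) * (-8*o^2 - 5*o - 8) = 24*o^3 + 79*o^2 + 64*o + 64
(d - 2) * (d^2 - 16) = d^3 - 2*d^2 - 16*d + 32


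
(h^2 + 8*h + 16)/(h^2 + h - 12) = (h + 4)/(h - 3)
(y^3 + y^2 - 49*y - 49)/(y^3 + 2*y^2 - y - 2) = (y^2 - 49)/(y^2 + y - 2)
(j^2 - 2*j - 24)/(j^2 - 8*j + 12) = (j + 4)/(j - 2)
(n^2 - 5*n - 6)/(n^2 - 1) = (n - 6)/(n - 1)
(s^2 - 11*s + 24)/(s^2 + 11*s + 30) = (s^2 - 11*s + 24)/(s^2 + 11*s + 30)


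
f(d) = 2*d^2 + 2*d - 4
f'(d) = 4*d + 2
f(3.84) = 33.17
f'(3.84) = 17.36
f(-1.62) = -1.99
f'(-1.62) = -4.48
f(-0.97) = -4.06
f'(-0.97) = -1.88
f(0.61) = -2.04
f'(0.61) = 4.44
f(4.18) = 39.30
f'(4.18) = 18.72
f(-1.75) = -1.38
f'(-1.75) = -5.00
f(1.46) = 3.18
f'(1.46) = 7.84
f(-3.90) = 18.62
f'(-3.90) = -13.60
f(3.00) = 20.00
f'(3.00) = 14.00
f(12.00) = 308.00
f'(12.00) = 50.00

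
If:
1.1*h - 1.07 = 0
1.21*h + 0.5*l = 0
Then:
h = 0.97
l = -2.35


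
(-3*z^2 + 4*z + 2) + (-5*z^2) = -8*z^2 + 4*z + 2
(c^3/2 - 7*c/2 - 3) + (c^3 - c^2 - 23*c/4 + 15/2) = 3*c^3/2 - c^2 - 37*c/4 + 9/2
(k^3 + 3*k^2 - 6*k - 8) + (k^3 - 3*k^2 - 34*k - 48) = 2*k^3 - 40*k - 56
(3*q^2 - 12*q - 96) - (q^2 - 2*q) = 2*q^2 - 10*q - 96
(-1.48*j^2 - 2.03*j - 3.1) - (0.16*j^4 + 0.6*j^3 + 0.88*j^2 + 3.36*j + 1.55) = -0.16*j^4 - 0.6*j^3 - 2.36*j^2 - 5.39*j - 4.65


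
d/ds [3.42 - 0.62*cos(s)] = 0.62*sin(s)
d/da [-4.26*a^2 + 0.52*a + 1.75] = 0.52 - 8.52*a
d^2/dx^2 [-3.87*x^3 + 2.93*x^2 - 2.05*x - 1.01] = 5.86 - 23.22*x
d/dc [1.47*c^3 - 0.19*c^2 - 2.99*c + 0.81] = 4.41*c^2 - 0.38*c - 2.99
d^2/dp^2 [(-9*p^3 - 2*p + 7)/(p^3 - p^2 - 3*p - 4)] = 2*(-9*p^6 - 87*p^5 - 168*p^4 - 109*p^3 - 414*p^2 - 261*p + 59)/(p^9 - 3*p^8 - 6*p^7 + 5*p^6 + 42*p^5 + 33*p^4 - 51*p^3 - 156*p^2 - 144*p - 64)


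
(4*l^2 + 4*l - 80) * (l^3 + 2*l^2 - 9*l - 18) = 4*l^5 + 12*l^4 - 108*l^3 - 268*l^2 + 648*l + 1440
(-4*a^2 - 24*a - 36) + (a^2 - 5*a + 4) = -3*a^2 - 29*a - 32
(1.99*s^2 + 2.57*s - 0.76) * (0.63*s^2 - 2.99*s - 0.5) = 1.2537*s^4 - 4.331*s^3 - 9.1581*s^2 + 0.9874*s + 0.38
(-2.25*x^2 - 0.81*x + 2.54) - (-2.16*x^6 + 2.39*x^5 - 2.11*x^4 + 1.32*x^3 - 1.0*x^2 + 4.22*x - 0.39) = 2.16*x^6 - 2.39*x^5 + 2.11*x^4 - 1.32*x^3 - 1.25*x^2 - 5.03*x + 2.93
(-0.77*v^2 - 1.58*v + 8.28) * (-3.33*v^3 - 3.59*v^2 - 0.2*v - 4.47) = 2.5641*v^5 + 8.0257*v^4 - 21.7462*v^3 - 25.9673*v^2 + 5.4066*v - 37.0116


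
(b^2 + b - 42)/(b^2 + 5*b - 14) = (b - 6)/(b - 2)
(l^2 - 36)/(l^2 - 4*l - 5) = (36 - l^2)/(-l^2 + 4*l + 5)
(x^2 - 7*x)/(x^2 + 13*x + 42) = x*(x - 7)/(x^2 + 13*x + 42)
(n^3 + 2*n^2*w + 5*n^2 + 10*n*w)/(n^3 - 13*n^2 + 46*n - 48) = n*(n^2 + 2*n*w + 5*n + 10*w)/(n^3 - 13*n^2 + 46*n - 48)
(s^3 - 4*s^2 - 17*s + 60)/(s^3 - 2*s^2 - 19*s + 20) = (s - 3)/(s - 1)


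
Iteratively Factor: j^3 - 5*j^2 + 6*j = (j)*(j^2 - 5*j + 6) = j*(j - 2)*(j - 3)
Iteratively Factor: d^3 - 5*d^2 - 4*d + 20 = (d + 2)*(d^2 - 7*d + 10) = (d - 5)*(d + 2)*(d - 2)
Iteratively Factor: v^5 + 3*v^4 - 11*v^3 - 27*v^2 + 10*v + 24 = (v + 4)*(v^4 - v^3 - 7*v^2 + v + 6) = (v - 1)*(v + 4)*(v^3 - 7*v - 6) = (v - 1)*(v + 1)*(v + 4)*(v^2 - v - 6) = (v - 1)*(v + 1)*(v + 2)*(v + 4)*(v - 3)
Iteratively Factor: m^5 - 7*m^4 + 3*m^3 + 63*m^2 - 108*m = (m - 3)*(m^4 - 4*m^3 - 9*m^2 + 36*m) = (m - 3)^2*(m^3 - m^2 - 12*m) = m*(m - 3)^2*(m^2 - m - 12) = m*(m - 4)*(m - 3)^2*(m + 3)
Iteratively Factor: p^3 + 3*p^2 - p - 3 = (p + 3)*(p^2 - 1) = (p + 1)*(p + 3)*(p - 1)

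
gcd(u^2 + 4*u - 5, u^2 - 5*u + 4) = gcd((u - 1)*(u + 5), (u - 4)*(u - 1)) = u - 1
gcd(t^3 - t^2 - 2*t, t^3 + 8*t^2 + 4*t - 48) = t - 2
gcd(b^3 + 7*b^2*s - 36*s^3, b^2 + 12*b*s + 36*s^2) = b + 6*s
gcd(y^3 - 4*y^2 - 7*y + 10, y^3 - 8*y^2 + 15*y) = y - 5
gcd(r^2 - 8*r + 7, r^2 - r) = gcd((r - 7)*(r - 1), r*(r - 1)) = r - 1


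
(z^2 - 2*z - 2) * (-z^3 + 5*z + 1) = -z^5 + 2*z^4 + 7*z^3 - 9*z^2 - 12*z - 2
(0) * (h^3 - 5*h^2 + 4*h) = 0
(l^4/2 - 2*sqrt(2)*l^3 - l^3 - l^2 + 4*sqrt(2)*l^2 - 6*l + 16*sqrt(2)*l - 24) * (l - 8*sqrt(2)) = l^5/2 - 6*sqrt(2)*l^4 - l^4 + 12*sqrt(2)*l^3 + 31*l^3 - 70*l^2 + 24*sqrt(2)*l^2 - 280*l + 48*sqrt(2)*l + 192*sqrt(2)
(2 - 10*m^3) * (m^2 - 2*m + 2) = -10*m^5 + 20*m^4 - 20*m^3 + 2*m^2 - 4*m + 4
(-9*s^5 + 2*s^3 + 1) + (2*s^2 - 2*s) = -9*s^5 + 2*s^3 + 2*s^2 - 2*s + 1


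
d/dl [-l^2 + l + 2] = 1 - 2*l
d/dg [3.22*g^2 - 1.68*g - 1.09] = 6.44*g - 1.68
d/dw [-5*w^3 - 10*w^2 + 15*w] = -15*w^2 - 20*w + 15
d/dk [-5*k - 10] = -5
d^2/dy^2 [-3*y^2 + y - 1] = -6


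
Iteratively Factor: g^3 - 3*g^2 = (g - 3)*(g^2) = g*(g - 3)*(g)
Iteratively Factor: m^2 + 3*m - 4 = (m + 4)*(m - 1)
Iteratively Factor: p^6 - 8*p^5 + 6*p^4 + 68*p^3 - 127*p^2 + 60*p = (p - 4)*(p^5 - 4*p^4 - 10*p^3 + 28*p^2 - 15*p) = (p - 4)*(p + 3)*(p^4 - 7*p^3 + 11*p^2 - 5*p) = p*(p - 4)*(p + 3)*(p^3 - 7*p^2 + 11*p - 5) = p*(p - 5)*(p - 4)*(p + 3)*(p^2 - 2*p + 1) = p*(p - 5)*(p - 4)*(p - 1)*(p + 3)*(p - 1)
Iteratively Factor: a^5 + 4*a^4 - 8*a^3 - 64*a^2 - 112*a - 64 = (a + 2)*(a^4 + 2*a^3 - 12*a^2 - 40*a - 32) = (a + 2)^2*(a^3 - 12*a - 16) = (a + 2)^3*(a^2 - 2*a - 8) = (a - 4)*(a + 2)^3*(a + 2)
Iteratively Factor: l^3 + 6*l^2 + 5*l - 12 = (l - 1)*(l^2 + 7*l + 12) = (l - 1)*(l + 3)*(l + 4)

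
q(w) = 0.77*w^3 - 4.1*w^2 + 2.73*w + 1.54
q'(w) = 2.31*w^2 - 8.2*w + 2.73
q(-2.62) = -47.60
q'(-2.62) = 40.07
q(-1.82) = -21.65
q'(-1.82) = 25.31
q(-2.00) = -26.48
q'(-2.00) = 28.37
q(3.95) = -4.19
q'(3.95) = 6.38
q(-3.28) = -78.70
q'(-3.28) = 54.48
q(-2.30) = -35.80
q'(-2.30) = 33.81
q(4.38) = -0.46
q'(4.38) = 11.13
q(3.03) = -6.41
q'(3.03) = -0.91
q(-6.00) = -328.76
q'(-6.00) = 135.09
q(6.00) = 36.64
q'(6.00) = 36.69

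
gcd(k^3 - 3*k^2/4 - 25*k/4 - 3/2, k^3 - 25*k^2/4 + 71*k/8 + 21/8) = k^2 - 11*k/4 - 3/4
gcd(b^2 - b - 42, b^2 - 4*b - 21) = b - 7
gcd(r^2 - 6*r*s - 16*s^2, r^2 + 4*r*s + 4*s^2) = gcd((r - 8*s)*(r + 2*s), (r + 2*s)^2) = r + 2*s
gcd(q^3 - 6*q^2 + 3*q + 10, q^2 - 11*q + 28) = 1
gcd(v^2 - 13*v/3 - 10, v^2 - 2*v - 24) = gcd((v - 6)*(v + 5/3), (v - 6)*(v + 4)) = v - 6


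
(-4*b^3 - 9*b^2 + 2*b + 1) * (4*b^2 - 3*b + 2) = -16*b^5 - 24*b^4 + 27*b^3 - 20*b^2 + b + 2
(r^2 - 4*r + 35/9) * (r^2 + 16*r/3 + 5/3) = r^4 + 4*r^3/3 - 142*r^2/9 + 380*r/27 + 175/27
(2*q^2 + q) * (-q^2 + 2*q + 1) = -2*q^4 + 3*q^3 + 4*q^2 + q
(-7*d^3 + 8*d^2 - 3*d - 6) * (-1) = 7*d^3 - 8*d^2 + 3*d + 6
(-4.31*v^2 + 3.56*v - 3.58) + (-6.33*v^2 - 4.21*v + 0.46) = -10.64*v^2 - 0.65*v - 3.12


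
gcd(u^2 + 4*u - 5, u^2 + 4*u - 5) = u^2 + 4*u - 5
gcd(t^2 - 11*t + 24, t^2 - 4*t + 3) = t - 3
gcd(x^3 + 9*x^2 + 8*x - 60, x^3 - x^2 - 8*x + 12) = x - 2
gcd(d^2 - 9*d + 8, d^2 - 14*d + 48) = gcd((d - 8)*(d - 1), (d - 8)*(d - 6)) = d - 8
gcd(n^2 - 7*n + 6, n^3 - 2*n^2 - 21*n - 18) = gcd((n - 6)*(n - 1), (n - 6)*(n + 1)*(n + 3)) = n - 6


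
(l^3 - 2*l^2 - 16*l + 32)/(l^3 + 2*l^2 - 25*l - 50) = (l^3 - 2*l^2 - 16*l + 32)/(l^3 + 2*l^2 - 25*l - 50)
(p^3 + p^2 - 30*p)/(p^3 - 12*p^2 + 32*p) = (p^2 + p - 30)/(p^2 - 12*p + 32)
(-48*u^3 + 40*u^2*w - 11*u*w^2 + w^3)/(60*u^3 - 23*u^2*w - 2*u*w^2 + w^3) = (-4*u + w)/(5*u + w)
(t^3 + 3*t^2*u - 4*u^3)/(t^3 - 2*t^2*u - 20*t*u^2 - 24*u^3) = (t - u)/(t - 6*u)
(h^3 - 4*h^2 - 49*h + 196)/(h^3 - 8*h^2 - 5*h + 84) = (h + 7)/(h + 3)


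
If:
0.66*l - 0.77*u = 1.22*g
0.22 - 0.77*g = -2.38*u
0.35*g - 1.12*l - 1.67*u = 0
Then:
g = 0.10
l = 0.12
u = -0.06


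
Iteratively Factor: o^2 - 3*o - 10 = (o + 2)*(o - 5)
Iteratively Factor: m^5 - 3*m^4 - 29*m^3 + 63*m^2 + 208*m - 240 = (m - 5)*(m^4 + 2*m^3 - 19*m^2 - 32*m + 48) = (m - 5)*(m - 1)*(m^3 + 3*m^2 - 16*m - 48) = (m - 5)*(m - 1)*(m + 3)*(m^2 - 16) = (m - 5)*(m - 1)*(m + 3)*(m + 4)*(m - 4)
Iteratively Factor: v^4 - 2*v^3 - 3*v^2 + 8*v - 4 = (v - 1)*(v^3 - v^2 - 4*v + 4) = (v - 2)*(v - 1)*(v^2 + v - 2) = (v - 2)*(v - 1)^2*(v + 2)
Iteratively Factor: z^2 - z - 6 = (z + 2)*(z - 3)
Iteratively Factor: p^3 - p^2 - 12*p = (p + 3)*(p^2 - 4*p) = p*(p + 3)*(p - 4)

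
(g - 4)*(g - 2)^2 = g^3 - 8*g^2 + 20*g - 16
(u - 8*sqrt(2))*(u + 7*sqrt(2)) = u^2 - sqrt(2)*u - 112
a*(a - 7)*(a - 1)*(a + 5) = a^4 - 3*a^3 - 33*a^2 + 35*a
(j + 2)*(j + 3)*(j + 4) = j^3 + 9*j^2 + 26*j + 24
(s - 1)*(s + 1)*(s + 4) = s^3 + 4*s^2 - s - 4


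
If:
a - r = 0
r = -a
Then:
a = 0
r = 0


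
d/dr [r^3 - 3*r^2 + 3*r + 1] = 3*r^2 - 6*r + 3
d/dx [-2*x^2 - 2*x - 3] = -4*x - 2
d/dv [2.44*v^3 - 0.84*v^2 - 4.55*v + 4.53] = 7.32*v^2 - 1.68*v - 4.55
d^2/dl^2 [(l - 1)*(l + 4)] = 2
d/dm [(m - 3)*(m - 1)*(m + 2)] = 3*m^2 - 4*m - 5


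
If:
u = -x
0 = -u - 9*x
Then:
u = 0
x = 0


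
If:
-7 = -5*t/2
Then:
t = 14/5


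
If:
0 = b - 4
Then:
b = 4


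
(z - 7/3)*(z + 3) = z^2 + 2*z/3 - 7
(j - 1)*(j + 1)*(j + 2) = j^3 + 2*j^2 - j - 2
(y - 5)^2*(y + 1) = y^3 - 9*y^2 + 15*y + 25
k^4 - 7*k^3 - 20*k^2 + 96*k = k*(k - 8)*(k - 3)*(k + 4)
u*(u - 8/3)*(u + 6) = u^3 + 10*u^2/3 - 16*u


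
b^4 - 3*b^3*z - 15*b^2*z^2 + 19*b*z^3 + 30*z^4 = (b - 5*z)*(b - 2*z)*(b + z)*(b + 3*z)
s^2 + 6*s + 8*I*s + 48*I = (s + 6)*(s + 8*I)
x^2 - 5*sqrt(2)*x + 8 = (x - 4*sqrt(2))*(x - sqrt(2))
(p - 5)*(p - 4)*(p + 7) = p^3 - 2*p^2 - 43*p + 140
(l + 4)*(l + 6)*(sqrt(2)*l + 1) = sqrt(2)*l^3 + l^2 + 10*sqrt(2)*l^2 + 10*l + 24*sqrt(2)*l + 24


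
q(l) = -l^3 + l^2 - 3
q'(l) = -3*l^2 + 2*l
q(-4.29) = 94.36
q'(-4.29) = -63.79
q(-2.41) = 16.81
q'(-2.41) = -22.24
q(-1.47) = 2.34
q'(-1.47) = -9.42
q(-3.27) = 42.66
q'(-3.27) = -38.62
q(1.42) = -3.85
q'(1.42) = -3.21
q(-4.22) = 89.96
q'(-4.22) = -61.87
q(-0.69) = -2.20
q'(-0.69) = -2.81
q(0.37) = -2.91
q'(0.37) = 0.33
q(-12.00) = 1869.00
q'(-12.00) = -456.00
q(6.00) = -183.00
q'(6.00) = -96.00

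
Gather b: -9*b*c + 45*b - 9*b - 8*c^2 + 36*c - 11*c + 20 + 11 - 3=b*(36 - 9*c) - 8*c^2 + 25*c + 28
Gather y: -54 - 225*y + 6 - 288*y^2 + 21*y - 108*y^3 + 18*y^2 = -108*y^3 - 270*y^2 - 204*y - 48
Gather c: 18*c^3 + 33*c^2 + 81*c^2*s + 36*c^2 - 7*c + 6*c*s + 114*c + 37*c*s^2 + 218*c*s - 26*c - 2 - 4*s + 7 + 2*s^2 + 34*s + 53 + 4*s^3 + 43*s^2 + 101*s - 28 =18*c^3 + c^2*(81*s + 69) + c*(37*s^2 + 224*s + 81) + 4*s^3 + 45*s^2 + 131*s + 30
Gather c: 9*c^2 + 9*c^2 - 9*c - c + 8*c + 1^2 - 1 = 18*c^2 - 2*c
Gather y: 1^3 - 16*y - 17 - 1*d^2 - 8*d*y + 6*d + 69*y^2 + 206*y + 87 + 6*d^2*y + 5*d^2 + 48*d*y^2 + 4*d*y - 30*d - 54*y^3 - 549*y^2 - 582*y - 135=4*d^2 - 24*d - 54*y^3 + y^2*(48*d - 480) + y*(6*d^2 - 4*d - 392) - 64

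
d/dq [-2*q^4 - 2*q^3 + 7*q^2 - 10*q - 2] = -8*q^3 - 6*q^2 + 14*q - 10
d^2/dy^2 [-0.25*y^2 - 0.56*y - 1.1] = -0.500000000000000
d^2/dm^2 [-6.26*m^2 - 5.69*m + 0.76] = -12.5200000000000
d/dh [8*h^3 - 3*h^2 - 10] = 6*h*(4*h - 1)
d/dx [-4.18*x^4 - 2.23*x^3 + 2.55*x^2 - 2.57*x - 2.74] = -16.72*x^3 - 6.69*x^2 + 5.1*x - 2.57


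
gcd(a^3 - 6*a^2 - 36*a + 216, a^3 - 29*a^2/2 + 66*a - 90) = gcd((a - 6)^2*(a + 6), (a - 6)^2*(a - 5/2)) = a^2 - 12*a + 36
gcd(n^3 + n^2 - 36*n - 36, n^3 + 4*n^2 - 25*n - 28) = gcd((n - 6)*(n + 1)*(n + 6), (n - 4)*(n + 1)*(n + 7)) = n + 1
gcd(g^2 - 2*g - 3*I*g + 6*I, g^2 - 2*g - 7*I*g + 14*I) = g - 2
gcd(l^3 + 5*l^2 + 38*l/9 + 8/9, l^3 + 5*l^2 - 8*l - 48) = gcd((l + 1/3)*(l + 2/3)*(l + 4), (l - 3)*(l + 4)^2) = l + 4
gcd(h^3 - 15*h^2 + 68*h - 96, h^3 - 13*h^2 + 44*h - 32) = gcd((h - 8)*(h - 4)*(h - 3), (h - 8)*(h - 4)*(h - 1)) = h^2 - 12*h + 32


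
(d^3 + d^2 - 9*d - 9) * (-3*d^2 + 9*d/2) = -3*d^5 + 3*d^4/2 + 63*d^3/2 - 27*d^2/2 - 81*d/2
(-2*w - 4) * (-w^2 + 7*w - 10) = 2*w^3 - 10*w^2 - 8*w + 40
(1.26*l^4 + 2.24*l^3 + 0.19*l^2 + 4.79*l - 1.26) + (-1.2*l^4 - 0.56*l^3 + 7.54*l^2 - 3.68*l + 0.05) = 0.0600000000000001*l^4 + 1.68*l^3 + 7.73*l^2 + 1.11*l - 1.21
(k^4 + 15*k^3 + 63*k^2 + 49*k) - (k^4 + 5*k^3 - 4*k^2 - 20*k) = 10*k^3 + 67*k^2 + 69*k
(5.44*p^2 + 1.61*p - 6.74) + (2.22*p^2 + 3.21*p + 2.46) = 7.66*p^2 + 4.82*p - 4.28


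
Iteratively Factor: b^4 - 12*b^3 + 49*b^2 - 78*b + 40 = (b - 1)*(b^3 - 11*b^2 + 38*b - 40) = (b - 4)*(b - 1)*(b^2 - 7*b + 10) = (b - 4)*(b - 2)*(b - 1)*(b - 5)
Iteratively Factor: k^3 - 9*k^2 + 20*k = (k)*(k^2 - 9*k + 20) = k*(k - 5)*(k - 4)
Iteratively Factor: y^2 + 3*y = (y)*(y + 3)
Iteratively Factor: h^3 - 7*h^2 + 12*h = (h - 3)*(h^2 - 4*h) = (h - 4)*(h - 3)*(h)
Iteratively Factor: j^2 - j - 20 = (j + 4)*(j - 5)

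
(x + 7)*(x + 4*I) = x^2 + 7*x + 4*I*x + 28*I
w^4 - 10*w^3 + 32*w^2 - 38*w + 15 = (w - 5)*(w - 3)*(w - 1)^2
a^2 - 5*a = a*(a - 5)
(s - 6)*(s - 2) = s^2 - 8*s + 12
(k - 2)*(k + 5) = k^2 + 3*k - 10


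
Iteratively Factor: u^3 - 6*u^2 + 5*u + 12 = (u - 4)*(u^2 - 2*u - 3) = (u - 4)*(u - 3)*(u + 1)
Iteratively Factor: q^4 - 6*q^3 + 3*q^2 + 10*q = (q - 5)*(q^3 - q^2 - 2*q) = (q - 5)*(q + 1)*(q^2 - 2*q) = q*(q - 5)*(q + 1)*(q - 2)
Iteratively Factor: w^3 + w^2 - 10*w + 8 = (w + 4)*(w^2 - 3*w + 2) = (w - 2)*(w + 4)*(w - 1)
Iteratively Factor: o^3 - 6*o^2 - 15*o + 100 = (o - 5)*(o^2 - o - 20) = (o - 5)*(o + 4)*(o - 5)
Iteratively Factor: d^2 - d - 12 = (d + 3)*(d - 4)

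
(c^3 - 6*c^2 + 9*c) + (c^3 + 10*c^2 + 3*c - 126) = 2*c^3 + 4*c^2 + 12*c - 126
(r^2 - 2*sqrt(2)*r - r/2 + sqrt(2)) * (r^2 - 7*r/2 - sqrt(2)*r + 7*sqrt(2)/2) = r^4 - 3*sqrt(2)*r^3 - 4*r^3 + 23*r^2/4 + 12*sqrt(2)*r^2 - 16*r - 21*sqrt(2)*r/4 + 7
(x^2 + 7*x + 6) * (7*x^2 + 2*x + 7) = 7*x^4 + 51*x^3 + 63*x^2 + 61*x + 42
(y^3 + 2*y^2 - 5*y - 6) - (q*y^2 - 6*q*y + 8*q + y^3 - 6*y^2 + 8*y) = -q*y^2 + 6*q*y - 8*q + 8*y^2 - 13*y - 6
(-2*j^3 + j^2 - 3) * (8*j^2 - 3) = -16*j^5 + 8*j^4 + 6*j^3 - 27*j^2 + 9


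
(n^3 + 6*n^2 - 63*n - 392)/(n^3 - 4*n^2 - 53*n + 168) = (n + 7)/(n - 3)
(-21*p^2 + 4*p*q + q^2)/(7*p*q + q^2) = (-3*p + q)/q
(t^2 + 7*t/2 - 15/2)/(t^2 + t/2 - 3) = (t + 5)/(t + 2)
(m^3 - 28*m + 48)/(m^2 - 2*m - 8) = (m^2 + 4*m - 12)/(m + 2)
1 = 1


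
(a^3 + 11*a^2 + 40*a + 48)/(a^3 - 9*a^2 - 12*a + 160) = (a^2 + 7*a + 12)/(a^2 - 13*a + 40)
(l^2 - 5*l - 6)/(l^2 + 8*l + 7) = (l - 6)/(l + 7)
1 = 1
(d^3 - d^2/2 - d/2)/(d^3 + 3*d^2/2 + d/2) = (d - 1)/(d + 1)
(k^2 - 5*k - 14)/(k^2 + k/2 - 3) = 2*(k - 7)/(2*k - 3)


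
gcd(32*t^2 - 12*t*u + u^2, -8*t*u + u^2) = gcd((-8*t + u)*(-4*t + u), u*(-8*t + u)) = 8*t - u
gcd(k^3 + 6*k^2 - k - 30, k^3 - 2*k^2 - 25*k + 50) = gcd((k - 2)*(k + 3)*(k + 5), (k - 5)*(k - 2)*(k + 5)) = k^2 + 3*k - 10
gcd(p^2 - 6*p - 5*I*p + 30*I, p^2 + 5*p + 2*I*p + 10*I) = 1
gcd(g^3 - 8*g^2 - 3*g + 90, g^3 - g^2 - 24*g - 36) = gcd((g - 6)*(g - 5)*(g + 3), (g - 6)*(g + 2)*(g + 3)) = g^2 - 3*g - 18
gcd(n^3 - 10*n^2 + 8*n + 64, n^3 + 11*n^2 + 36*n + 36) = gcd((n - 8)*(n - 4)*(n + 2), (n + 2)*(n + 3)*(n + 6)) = n + 2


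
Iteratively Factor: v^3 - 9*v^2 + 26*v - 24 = (v - 4)*(v^2 - 5*v + 6) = (v - 4)*(v - 2)*(v - 3)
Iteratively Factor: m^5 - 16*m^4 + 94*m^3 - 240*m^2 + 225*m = (m - 5)*(m^4 - 11*m^3 + 39*m^2 - 45*m) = (m - 5)*(m - 3)*(m^3 - 8*m^2 + 15*m) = (m - 5)^2*(m - 3)*(m^2 - 3*m) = (m - 5)^2*(m - 3)^2*(m)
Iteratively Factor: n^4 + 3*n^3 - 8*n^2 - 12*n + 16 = (n - 2)*(n^3 + 5*n^2 + 2*n - 8) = (n - 2)*(n + 4)*(n^2 + n - 2) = (n - 2)*(n - 1)*(n + 4)*(n + 2)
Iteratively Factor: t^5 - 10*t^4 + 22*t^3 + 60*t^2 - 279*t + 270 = (t - 3)*(t^4 - 7*t^3 + t^2 + 63*t - 90) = (t - 3)*(t - 2)*(t^3 - 5*t^2 - 9*t + 45) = (t - 5)*(t - 3)*(t - 2)*(t^2 - 9) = (t - 5)*(t - 3)*(t - 2)*(t + 3)*(t - 3)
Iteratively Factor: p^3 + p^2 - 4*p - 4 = (p - 2)*(p^2 + 3*p + 2) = (p - 2)*(p + 2)*(p + 1)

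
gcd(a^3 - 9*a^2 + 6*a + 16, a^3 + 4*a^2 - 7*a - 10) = a^2 - a - 2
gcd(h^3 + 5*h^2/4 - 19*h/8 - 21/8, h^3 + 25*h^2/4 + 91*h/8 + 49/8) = h^2 + 11*h/4 + 7/4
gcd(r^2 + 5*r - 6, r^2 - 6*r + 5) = r - 1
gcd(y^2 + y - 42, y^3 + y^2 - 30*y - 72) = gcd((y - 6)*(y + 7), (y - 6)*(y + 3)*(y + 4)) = y - 6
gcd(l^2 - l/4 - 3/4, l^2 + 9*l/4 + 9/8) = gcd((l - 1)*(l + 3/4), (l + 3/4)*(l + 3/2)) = l + 3/4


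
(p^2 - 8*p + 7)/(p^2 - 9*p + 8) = (p - 7)/(p - 8)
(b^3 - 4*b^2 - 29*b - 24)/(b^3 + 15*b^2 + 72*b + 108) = (b^2 - 7*b - 8)/(b^2 + 12*b + 36)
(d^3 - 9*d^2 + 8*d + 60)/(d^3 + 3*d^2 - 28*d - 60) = (d - 6)/(d + 6)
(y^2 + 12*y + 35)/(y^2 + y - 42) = (y + 5)/(y - 6)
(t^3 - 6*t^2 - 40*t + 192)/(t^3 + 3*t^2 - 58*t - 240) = (t - 4)/(t + 5)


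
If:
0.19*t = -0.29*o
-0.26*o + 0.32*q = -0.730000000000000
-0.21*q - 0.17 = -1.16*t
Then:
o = 0.16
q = -2.15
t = -0.24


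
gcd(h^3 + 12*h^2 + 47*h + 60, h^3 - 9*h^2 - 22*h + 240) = h + 5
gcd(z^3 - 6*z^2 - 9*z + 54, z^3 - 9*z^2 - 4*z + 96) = z + 3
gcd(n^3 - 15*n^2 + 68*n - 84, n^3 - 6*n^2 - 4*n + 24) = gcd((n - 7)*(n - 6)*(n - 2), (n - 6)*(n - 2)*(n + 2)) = n^2 - 8*n + 12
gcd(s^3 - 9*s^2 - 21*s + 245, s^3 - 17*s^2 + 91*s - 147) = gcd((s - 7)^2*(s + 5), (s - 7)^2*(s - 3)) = s^2 - 14*s + 49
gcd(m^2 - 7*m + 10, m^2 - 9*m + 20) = m - 5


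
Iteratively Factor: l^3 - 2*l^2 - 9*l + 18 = (l + 3)*(l^2 - 5*l + 6) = (l - 3)*(l + 3)*(l - 2)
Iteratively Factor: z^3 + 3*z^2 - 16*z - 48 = (z + 3)*(z^2 - 16) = (z - 4)*(z + 3)*(z + 4)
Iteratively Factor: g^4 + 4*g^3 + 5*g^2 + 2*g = (g + 1)*(g^3 + 3*g^2 + 2*g) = (g + 1)*(g + 2)*(g^2 + g) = (g + 1)^2*(g + 2)*(g)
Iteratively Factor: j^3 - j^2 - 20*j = (j)*(j^2 - j - 20) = j*(j - 5)*(j + 4)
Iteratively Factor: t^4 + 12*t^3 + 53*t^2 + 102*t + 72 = (t + 3)*(t^3 + 9*t^2 + 26*t + 24) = (t + 3)*(t + 4)*(t^2 + 5*t + 6) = (t + 3)^2*(t + 4)*(t + 2)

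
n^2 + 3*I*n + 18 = (n - 3*I)*(n + 6*I)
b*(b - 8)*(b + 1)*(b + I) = b^4 - 7*b^3 + I*b^3 - 8*b^2 - 7*I*b^2 - 8*I*b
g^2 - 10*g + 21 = (g - 7)*(g - 3)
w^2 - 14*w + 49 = (w - 7)^2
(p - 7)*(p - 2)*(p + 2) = p^3 - 7*p^2 - 4*p + 28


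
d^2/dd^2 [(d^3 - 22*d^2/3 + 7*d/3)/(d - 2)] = 2*(3*d^3 - 18*d^2 + 36*d - 74)/(3*(d^3 - 6*d^2 + 12*d - 8))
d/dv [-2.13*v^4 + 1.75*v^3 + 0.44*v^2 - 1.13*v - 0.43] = -8.52*v^3 + 5.25*v^2 + 0.88*v - 1.13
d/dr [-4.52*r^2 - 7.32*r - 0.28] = -9.04*r - 7.32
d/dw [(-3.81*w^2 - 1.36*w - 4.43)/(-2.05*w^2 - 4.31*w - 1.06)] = (13.6331*w^2 - 10.0858*w - 17.6517)/(4.2025*w^4 + 17.671*w^3 + 22.9221*w^2 + 9.1372*w + 1.1236)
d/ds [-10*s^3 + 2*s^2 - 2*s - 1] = -30*s^2 + 4*s - 2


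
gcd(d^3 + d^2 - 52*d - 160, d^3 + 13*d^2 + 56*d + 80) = d^2 + 9*d + 20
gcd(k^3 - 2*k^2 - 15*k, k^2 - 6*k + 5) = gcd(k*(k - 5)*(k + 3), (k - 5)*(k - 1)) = k - 5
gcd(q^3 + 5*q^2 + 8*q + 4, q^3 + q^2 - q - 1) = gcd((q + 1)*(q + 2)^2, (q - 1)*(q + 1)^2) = q + 1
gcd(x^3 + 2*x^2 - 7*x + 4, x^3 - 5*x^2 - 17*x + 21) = x - 1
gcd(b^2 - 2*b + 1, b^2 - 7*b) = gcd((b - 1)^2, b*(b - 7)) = 1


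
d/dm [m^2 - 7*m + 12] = 2*m - 7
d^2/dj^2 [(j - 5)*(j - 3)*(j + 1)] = 6*j - 14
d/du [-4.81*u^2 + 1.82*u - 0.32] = 1.82 - 9.62*u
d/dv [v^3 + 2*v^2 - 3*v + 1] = 3*v^2 + 4*v - 3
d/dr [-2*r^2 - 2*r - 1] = -4*r - 2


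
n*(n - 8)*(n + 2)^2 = n^4 - 4*n^3 - 28*n^2 - 32*n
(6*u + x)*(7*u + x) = 42*u^2 + 13*u*x + x^2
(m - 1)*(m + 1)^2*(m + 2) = m^4 + 3*m^3 + m^2 - 3*m - 2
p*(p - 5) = p^2 - 5*p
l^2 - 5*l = l*(l - 5)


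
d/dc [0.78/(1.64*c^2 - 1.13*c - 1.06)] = (0.8814 - 2.5584*c)/(-1.64*c^2 + 1.13*c + 1.06)^2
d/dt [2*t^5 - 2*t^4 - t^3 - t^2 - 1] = t*(10*t^3 - 8*t^2 - 3*t - 2)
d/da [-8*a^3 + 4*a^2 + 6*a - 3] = -24*a^2 + 8*a + 6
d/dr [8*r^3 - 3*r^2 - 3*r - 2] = 24*r^2 - 6*r - 3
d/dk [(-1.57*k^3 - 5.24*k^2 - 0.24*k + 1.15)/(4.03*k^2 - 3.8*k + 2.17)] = (-6.3271*k^4 + 11.932*k^3 + 10.6585*k^2 - 32.0106*k + 3.8492)/(16.2409*k^4 - 30.628*k^3 + 31.9302*k^2 - 16.492*k + 4.7089)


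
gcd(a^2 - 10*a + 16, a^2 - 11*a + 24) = a - 8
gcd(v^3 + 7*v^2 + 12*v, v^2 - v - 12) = v + 3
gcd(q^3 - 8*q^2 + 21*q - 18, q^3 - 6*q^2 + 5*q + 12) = q - 3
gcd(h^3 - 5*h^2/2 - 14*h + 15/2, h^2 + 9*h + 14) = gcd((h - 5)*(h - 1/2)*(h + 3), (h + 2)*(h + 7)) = 1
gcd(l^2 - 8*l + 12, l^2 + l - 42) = l - 6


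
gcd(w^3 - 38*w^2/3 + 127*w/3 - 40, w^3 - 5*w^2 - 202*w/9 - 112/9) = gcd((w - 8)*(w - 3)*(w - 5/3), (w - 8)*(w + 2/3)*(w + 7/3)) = w - 8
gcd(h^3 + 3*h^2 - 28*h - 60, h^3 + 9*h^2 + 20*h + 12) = h^2 + 8*h + 12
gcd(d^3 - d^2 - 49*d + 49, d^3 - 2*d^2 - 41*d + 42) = d^2 - 8*d + 7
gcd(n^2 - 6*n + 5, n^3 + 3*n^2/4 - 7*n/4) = n - 1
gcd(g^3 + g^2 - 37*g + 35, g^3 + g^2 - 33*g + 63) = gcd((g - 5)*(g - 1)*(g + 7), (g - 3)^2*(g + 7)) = g + 7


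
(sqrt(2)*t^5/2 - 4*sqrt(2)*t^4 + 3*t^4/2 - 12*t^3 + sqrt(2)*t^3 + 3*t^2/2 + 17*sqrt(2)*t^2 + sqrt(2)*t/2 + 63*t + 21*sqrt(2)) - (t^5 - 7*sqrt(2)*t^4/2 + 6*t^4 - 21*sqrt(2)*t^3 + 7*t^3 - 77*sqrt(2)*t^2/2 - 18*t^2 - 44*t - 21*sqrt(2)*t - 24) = -t^5 + sqrt(2)*t^5/2 - 9*t^4/2 - sqrt(2)*t^4/2 - 19*t^3 + 22*sqrt(2)*t^3 + 39*t^2/2 + 111*sqrt(2)*t^2/2 + 43*sqrt(2)*t/2 + 107*t + 24 + 21*sqrt(2)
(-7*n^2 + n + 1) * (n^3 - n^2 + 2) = -7*n^5 + 8*n^4 - 15*n^2 + 2*n + 2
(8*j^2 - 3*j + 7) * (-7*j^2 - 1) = -56*j^4 + 21*j^3 - 57*j^2 + 3*j - 7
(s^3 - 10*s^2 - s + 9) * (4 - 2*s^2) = -2*s^5 + 20*s^4 + 6*s^3 - 58*s^2 - 4*s + 36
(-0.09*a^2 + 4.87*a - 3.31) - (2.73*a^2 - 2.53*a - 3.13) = -2.82*a^2 + 7.4*a - 0.18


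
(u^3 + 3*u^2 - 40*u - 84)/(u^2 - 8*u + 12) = (u^2 + 9*u + 14)/(u - 2)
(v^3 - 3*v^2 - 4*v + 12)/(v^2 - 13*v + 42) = (v^3 - 3*v^2 - 4*v + 12)/(v^2 - 13*v + 42)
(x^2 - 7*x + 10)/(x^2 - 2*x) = (x - 5)/x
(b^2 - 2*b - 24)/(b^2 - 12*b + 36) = (b + 4)/(b - 6)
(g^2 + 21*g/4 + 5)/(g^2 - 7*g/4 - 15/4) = (g + 4)/(g - 3)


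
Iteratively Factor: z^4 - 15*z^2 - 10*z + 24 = (z - 1)*(z^3 + z^2 - 14*z - 24) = (z - 1)*(z + 2)*(z^2 - z - 12) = (z - 4)*(z - 1)*(z + 2)*(z + 3)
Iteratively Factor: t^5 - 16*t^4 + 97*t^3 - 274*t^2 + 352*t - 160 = (t - 2)*(t^4 - 14*t^3 + 69*t^2 - 136*t + 80) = (t - 4)*(t - 2)*(t^3 - 10*t^2 + 29*t - 20) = (t - 4)*(t - 2)*(t - 1)*(t^2 - 9*t + 20) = (t - 4)^2*(t - 2)*(t - 1)*(t - 5)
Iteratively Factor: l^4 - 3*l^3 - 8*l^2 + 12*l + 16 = (l + 2)*(l^3 - 5*l^2 + 2*l + 8) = (l + 1)*(l + 2)*(l^2 - 6*l + 8) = (l - 2)*(l + 1)*(l + 2)*(l - 4)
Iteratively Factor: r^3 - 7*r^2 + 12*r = (r - 4)*(r^2 - 3*r) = r*(r - 4)*(r - 3)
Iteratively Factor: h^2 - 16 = (h + 4)*(h - 4)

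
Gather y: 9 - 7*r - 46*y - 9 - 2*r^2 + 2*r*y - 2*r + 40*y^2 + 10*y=-2*r^2 - 9*r + 40*y^2 + y*(2*r - 36)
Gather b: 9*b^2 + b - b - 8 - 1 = 9*b^2 - 9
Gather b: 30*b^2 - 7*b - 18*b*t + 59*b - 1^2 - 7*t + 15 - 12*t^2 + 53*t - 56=30*b^2 + b*(52 - 18*t) - 12*t^2 + 46*t - 42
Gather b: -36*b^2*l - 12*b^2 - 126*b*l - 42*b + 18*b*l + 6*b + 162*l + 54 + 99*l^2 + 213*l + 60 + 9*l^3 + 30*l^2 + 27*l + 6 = b^2*(-36*l - 12) + b*(-108*l - 36) + 9*l^3 + 129*l^2 + 402*l + 120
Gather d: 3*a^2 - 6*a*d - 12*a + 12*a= 3*a^2 - 6*a*d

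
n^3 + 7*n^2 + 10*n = n*(n + 2)*(n + 5)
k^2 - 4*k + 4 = (k - 2)^2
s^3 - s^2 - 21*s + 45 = (s - 3)^2*(s + 5)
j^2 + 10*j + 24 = (j + 4)*(j + 6)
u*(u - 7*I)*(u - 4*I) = u^3 - 11*I*u^2 - 28*u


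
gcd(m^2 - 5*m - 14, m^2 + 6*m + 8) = m + 2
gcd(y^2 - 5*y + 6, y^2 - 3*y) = y - 3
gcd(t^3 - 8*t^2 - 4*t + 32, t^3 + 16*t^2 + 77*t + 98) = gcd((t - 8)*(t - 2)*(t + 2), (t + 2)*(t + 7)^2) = t + 2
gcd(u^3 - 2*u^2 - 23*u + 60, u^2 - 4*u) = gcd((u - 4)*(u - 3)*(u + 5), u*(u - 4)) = u - 4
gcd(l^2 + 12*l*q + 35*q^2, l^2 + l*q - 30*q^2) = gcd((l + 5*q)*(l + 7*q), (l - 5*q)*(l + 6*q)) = 1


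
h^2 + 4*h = h*(h + 4)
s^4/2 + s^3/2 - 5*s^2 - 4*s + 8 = (s/2 + 1)*(s - 1)*(s - 2*sqrt(2))*(s + 2*sqrt(2))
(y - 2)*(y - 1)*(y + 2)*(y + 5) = y^4 + 4*y^3 - 9*y^2 - 16*y + 20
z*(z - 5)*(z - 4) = z^3 - 9*z^2 + 20*z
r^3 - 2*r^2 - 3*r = r*(r - 3)*(r + 1)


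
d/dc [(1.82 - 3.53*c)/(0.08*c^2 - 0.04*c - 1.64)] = (0.2824*c^2 - 0.2912*c + 5.862)/(0.0064*c^4 - 0.0064*c^3 - 0.2608*c^2 + 0.1312*c + 2.6896)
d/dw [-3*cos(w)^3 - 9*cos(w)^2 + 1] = 9*(cos(w) + 2)*sin(w)*cos(w)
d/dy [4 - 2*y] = -2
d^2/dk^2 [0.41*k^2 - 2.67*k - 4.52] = 0.820000000000000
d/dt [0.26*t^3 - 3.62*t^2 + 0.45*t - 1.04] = 0.78*t^2 - 7.24*t + 0.45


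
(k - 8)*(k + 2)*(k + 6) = k^3 - 52*k - 96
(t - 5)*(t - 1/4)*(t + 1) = t^3 - 17*t^2/4 - 4*t + 5/4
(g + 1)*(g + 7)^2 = g^3 + 15*g^2 + 63*g + 49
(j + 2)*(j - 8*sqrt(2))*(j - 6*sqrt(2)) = j^3 - 14*sqrt(2)*j^2 + 2*j^2 - 28*sqrt(2)*j + 96*j + 192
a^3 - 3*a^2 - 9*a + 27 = (a - 3)^2*(a + 3)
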